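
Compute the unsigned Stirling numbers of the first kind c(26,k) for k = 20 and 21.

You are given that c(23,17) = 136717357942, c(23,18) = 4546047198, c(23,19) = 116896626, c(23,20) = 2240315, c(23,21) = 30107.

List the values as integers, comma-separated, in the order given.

row 24: T[24][18]=23·4546047198+136717357942=241276443496  T[24][19]=23·116896626+4546047198=7234669596  T[24][20]=23·2240315+116896626=168423871  T[24][21]=23·30107+2240315=2932776
row 25: T[25][19]=24·7234669596+241276443496=414908513800  T[25][20]=24·168423871+7234669596=11276842500  T[25][21]=24·2932776+168423871=238810495
row 26: T[26][20]=25·11276842500+414908513800=696829576300  T[26][21]=25·238810495+11276842500=17247104875
Read c(26,20) = 696829576300, c(26,21) = 17247104875.

696829576300, 17247104875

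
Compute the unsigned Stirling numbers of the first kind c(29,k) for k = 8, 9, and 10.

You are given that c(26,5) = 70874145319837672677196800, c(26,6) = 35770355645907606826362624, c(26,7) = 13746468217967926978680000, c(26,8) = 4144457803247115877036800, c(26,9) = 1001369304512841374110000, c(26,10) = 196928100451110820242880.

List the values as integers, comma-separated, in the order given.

114481515057741551880042390144, 29891934088703915048808047424, 6409259592413089839517170080

row 27: T[27][6]=26·35770355645907606826362624+70874145319837672677196800=1000903392113435450162625024  T[27][7]=26·13746468217967926978680000+35770355645907606826362624=393178529313073708272042624  T[27][8]=26·4144457803247115877036800+13746468217967926978680000=121502371102392939781636800  T[27][9]=26·1001369304512841374110000+4144457803247115877036800=30180059720580991603896800  T[27][10]=26·196928100451110820242880+1001369304512841374110000=6121499916241722700424880
row 28: T[28][7]=27·393178529313073708272042624+1000903392113435450162625024=11616723683566425573507775872  T[28][8]=27·121502371102392939781636800+393178529313073708272042624=3673742549077683082376236224  T[28][9]=27·30180059720580991603896800+121502371102392939781636800=936363983558079713086850400  T[28][10]=27·6121499916241722700424880+30180059720580991603896800=195460557459107504515368560
row 29: T[29][8]=28·3673742549077683082376236224+11616723683566425573507775872=114481515057741551880042390144  T[29][9]=28·936363983558079713086850400+3673742549077683082376236224=29891934088703915048808047424  T[29][10]=28·195460557459107504515368560+936363983558079713086850400=6409259592413089839517170080
Read c(29,8) = 114481515057741551880042390144, c(29,9) = 29891934088703915048808047424, c(29,10) = 6409259592413089839517170080.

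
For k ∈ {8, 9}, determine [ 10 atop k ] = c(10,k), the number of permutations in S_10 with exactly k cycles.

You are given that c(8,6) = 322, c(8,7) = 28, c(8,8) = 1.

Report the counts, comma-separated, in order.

i=9: T(9,7)=322+8·28=546 | T(9,8)=28+8·1=36 | T(9,9)=1+8·0=1
i=10: T(10,8)=546+9·36=870 | T(10,9)=36+9·1=45
Read c(10,8) = 870, c(10,9) = 45.

870, 45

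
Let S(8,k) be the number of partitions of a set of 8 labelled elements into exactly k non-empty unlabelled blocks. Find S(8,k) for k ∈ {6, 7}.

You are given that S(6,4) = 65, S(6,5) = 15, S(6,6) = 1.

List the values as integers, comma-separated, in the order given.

266, 28

i=7: T(7,5)=65+5·15=140 | T(7,6)=15+6·1=21 | T(7,7)=1+7·0=1
i=8: T(8,6)=140+6·21=266 | T(8,7)=21+7·1=28
Read S(8,6) = 266, S(8,7) = 28.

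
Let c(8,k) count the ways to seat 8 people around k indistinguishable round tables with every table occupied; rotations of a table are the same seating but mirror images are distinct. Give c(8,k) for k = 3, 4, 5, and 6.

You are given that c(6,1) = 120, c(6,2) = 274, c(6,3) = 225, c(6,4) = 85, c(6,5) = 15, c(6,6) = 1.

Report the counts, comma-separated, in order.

13132, 6769, 1960, 322

@7  (7,2):274·6+120→1764, (7,3):225·6+274→1624, (7,4):85·6+225→735, (7,5):15·6+85→175, (7,6):1·6+15→21
@8  (8,3):1624·7+1764→13132, (8,4):735·7+1624→6769, (8,5):175·7+735→1960, (8,6):21·7+175→322
Read c(8,3) = 13132, c(8,4) = 6769, c(8,5) = 1960, c(8,6) = 322.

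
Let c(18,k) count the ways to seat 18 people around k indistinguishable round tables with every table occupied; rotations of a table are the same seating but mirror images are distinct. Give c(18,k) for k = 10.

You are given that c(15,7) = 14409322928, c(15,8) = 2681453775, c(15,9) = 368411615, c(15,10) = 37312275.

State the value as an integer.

[16] T[16,8]:15*2681453775+14409322928=54631129553 · T[16,9]:15*368411615+2681453775=8207628000 · T[16,10]:15*37312275+368411615=928095740
[17] T[17,9]:16*8207628000+54631129553=185953177553 · T[17,10]:16*928095740+8207628000=23057159840
[18] T[18,10]:17*23057159840+185953177553=577924894833
Read c(18,10) = 577924894833.

577924894833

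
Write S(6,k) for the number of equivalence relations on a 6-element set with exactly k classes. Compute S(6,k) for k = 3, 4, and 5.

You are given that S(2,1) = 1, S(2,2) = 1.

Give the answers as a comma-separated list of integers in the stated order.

i=3: T(3,1)=0+1·1=1 | T(3,2)=1+2·1=3 | T(3,3)=1+3·0=1
i=4: T(4,1)=0+1·1=1 | T(4,2)=1+2·3=7 | T(4,3)=3+3·1=6 | T(4,4)=1+4·0=1
i=5: T(5,2)=1+2·7=15 | T(5,3)=7+3·6=25 | T(5,4)=6+4·1=10 | T(5,5)=1+5·0=1
i=6: T(6,3)=15+3·25=90 | T(6,4)=25+4·10=65 | T(6,5)=10+5·1=15
Read S(6,3) = 90, S(6,4) = 65, S(6,5) = 15.

90, 65, 15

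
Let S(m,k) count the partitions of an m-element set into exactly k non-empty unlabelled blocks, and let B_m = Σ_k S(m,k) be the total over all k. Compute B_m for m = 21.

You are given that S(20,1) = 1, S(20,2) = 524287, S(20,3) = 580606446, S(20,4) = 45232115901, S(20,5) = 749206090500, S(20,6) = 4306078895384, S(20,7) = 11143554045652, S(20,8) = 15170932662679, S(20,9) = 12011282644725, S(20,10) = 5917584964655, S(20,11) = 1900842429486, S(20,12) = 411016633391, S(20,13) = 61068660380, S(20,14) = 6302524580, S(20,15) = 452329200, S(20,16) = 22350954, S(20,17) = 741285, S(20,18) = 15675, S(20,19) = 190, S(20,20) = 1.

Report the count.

474869816156751

i=21: T(21,1)=0+1·1=1 | T(21,2)=1+2·524287=1048575 | T(21,3)=524287+3·580606446=1742343625 | T(21,4)=580606446+4·45232115901=181509070050 | T(21,5)=45232115901+5·749206090500=3791262568401 | T(21,6)=749206090500+6·4306078895384=26585679462804 | T(21,7)=4306078895384+7·11143554045652=82310957214948 | T(21,8)=11143554045652+8·15170932662679=132511015347084 | T(21,9)=15170932662679+9·12011282644725=123272476465204 | T(21,10)=12011282644725+10·5917584964655=71187132291275 | T(21,11)=5917584964655+11·1900842429486=26826851689001 | T(21,12)=1900842429486+12·411016633391=6833042030178 | T(21,13)=411016633391+13·61068660380=1204909218331 | T(21,14)=61068660380+14·6302524580=149304004500 | T(21,15)=6302524580+15·452329200=13087462580 | T(21,16)=452329200+16·22350954=809944464 | T(21,17)=22350954+17·741285=34952799 | T(21,18)=741285+18·15675=1023435 | T(21,19)=15675+19·190=19285 | T(21,20)=190+20·1=210 | T(21,21)=1+21·0=1
B_21 = ΣS(21,k) = 1+1048575+1742343625+181509070050+3791262568401+26585679462804+82310957214948+132511015347084+123272476465204+71187132291275+26826851689001+6833042030178+1204909218331+149304004500+13087462580+809944464+34952799+1023435+19285+210+1 = 474869816156751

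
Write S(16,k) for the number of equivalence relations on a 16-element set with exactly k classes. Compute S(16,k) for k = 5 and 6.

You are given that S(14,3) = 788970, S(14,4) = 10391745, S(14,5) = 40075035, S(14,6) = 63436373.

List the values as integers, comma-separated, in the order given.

i=15: T(15,4)=788970+4·10391745=42355950 | T(15,5)=10391745+5·40075035=210766920 | T(15,6)=40075035+6·63436373=420693273
i=16: T(16,5)=42355950+5·210766920=1096190550 | T(16,6)=210766920+6·420693273=2734926558
Read S(16,5) = 1096190550, S(16,6) = 2734926558.

1096190550, 2734926558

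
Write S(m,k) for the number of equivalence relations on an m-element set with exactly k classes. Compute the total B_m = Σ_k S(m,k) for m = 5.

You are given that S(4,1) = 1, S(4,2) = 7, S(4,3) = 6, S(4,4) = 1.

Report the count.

r5: T_5,1=1×1+0=1; T_5,2=2×7+1=15; T_5,3=3×6+7=25; T_5,4=4×1+6=10; T_5,5=5×0+1=1
B_5 = ΣS(5,k) = 1+15+25+10+1 = 52

52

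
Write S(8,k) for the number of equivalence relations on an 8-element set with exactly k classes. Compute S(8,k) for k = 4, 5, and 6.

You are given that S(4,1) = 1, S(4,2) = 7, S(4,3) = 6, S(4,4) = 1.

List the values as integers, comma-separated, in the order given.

@5  (5,1):1·1+0→1, (5,2):7·2+1→15, (5,3):6·3+7→25, (5,4):1·4+6→10, (5,5):0·5+1→1
@6  (6,2):15·2+1→31, (6,3):25·3+15→90, (6,4):10·4+25→65, (6,5):1·5+10→15, (6,6):0·6+1→1
@7  (7,3):90·3+31→301, (7,4):65·4+90→350, (7,5):15·5+65→140, (7,6):1·6+15→21
@8  (8,4):350·4+301→1701, (8,5):140·5+350→1050, (8,6):21·6+140→266
Read S(8,4) = 1701, S(8,5) = 1050, S(8,6) = 266.

1701, 1050, 266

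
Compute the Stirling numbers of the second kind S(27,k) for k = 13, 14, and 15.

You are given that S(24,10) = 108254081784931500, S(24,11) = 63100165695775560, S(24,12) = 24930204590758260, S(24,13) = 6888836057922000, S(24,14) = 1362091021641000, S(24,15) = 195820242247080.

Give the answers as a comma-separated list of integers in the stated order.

r25: T_25,11=11×63100165695775560+108254081784931500=802355904438462660; T_25,12=12×24930204590758260+63100165695775560=362262620784874680; T_25,13=13×6888836057922000+24930204590758260=114485073343744260; T_25,14=14×1362091021641000+6888836057922000=25958110360896000; T_25,15=15×195820242247080+1362091021641000=4299394655347200
r26: T_26,12=12×362262620784874680+802355904438462660=5149507353856958820; T_26,13=13×114485073343744260+362262620784874680=1850568574253550060; T_26,14=14×25958110360896000+114485073343744260=477898618396288260; T_26,15=15×4299394655347200+25958110360896000=90449030191104000
r27: T_27,13=13×1850568574253550060+5149507353856958820=29206898819153109600; T_27,14=14×477898618396288260+1850568574253550060=8541149231801585700; T_27,15=15×90449030191104000+477898618396288260=1834634071262848260
Read S(27,13) = 29206898819153109600, S(27,14) = 8541149231801585700, S(27,15) = 1834634071262848260.

29206898819153109600, 8541149231801585700, 1834634071262848260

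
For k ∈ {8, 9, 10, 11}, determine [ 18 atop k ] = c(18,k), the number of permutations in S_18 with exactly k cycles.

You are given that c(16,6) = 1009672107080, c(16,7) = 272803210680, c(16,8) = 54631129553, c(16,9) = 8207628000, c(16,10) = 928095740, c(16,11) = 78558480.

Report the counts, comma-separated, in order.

i=17: T(17,7)=1009672107080+16·272803210680=5374523477960 | T(17,8)=272803210680+16·54631129553=1146901283528 | T(17,9)=54631129553+16·8207628000=185953177553 | T(17,10)=8207628000+16·928095740=23057159840 | T(17,11)=928095740+16·78558480=2185031420
i=18: T(18,8)=5374523477960+17·1146901283528=24871845297936 | T(18,9)=1146901283528+17·185953177553=4308105301929 | T(18,10)=185953177553+17·23057159840=577924894833 | T(18,11)=23057159840+17·2185031420=60202693980
Read c(18,8) = 24871845297936, c(18,9) = 4308105301929, c(18,10) = 577924894833, c(18,11) = 60202693980.

24871845297936, 4308105301929, 577924894833, 60202693980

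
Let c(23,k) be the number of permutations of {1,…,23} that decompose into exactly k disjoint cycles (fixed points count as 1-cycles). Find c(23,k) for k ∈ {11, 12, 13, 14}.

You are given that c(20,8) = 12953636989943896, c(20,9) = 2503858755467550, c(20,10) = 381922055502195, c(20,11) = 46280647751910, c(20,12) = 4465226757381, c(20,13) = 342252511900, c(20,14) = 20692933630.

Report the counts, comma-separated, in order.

i=21: T(21,9)=12953636989943896+20·2503858755467550=63030812099294896 | T(21,10)=2503858755467550+20·381922055502195=10142299865511450 | T(21,11)=381922055502195+20·46280647751910=1307535010540395 | T(21,12)=46280647751910+20·4465226757381=135585182899530 | T(21,13)=4465226757381+20·342252511900=11310276995381 | T(21,14)=342252511900+20·20692933630=756111184500
i=22: T(22,10)=63030812099294896+21·10142299865511450=276019109275035346 | T(22,11)=10142299865511450+21·1307535010540395=37600535086859745 | T(22,12)=1307535010540395+21·135585182899530=4154823851430525 | T(22,13)=135585182899530+21·11310276995381=373100999802531 | T(22,14)=11310276995381+21·756111184500=27188611869881
i=23: T(23,11)=276019109275035346+22·37600535086859745=1103230881185949736 | T(23,12)=37600535086859745+22·4154823851430525=129006659818331295 | T(23,13)=4154823851430525+22·373100999802531=12363045847086207 | T(23,14)=373100999802531+22·27188611869881=971250460939913
Read c(23,11) = 1103230881185949736, c(23,12) = 129006659818331295, c(23,13) = 12363045847086207, c(23,14) = 971250460939913.

1103230881185949736, 129006659818331295, 12363045847086207, 971250460939913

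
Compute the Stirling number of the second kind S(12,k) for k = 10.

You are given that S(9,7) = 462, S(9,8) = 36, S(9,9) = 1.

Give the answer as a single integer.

1705

r10: T_10,8=8×36+462=750; T_10,9=9×1+36=45; T_10,10=10×0+1=1
r11: T_11,9=9×45+750=1155; T_11,10=10×1+45=55
r12: T_12,10=10×55+1155=1705
Read S(12,10) = 1705.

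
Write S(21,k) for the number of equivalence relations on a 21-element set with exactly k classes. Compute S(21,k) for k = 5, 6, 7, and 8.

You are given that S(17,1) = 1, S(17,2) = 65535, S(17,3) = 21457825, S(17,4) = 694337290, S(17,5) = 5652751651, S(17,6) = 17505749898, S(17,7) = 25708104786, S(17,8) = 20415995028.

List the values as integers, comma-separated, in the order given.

row 18: T[18][2]=2·65535+1=131071  T[18][3]=3·21457825+65535=64439010  T[18][4]=4·694337290+21457825=2798806985  T[18][5]=5·5652751651+694337290=28958095545  T[18][6]=6·17505749898+5652751651=110687251039  T[18][7]=7·25708104786+17505749898=197462483400  T[18][8]=8·20415995028+25708104786=189036065010
row 19: T[19][3]=3·64439010+131071=193448101  T[19][4]=4·2798806985+64439010=11259666950  T[19][5]=5·28958095545+2798806985=147589284710  T[19][6]=6·110687251039+28958095545=693081601779  T[19][7]=7·197462483400+110687251039=1492924634839  T[19][8]=8·189036065010+197462483400=1709751003480
row 20: T[20][4]=4·11259666950+193448101=45232115901  T[20][5]=5·147589284710+11259666950=749206090500  T[20][6]=6·693081601779+147589284710=4306078895384  T[20][7]=7·1492924634839+693081601779=11143554045652  T[20][8]=8·1709751003480+1492924634839=15170932662679
row 21: T[21][5]=5·749206090500+45232115901=3791262568401  T[21][6]=6·4306078895384+749206090500=26585679462804  T[21][7]=7·11143554045652+4306078895384=82310957214948  T[21][8]=8·15170932662679+11143554045652=132511015347084
Read S(21,5) = 3791262568401, S(21,6) = 26585679462804, S(21,7) = 82310957214948, S(21,8) = 132511015347084.

3791262568401, 26585679462804, 82310957214948, 132511015347084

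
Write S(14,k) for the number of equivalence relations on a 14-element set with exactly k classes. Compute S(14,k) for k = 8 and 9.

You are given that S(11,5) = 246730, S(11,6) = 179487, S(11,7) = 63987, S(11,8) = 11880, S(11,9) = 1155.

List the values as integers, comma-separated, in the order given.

@12  (12,6):179487·6+246730→1323652, (12,7):63987·7+179487→627396, (12,8):11880·8+63987→159027, (12,9):1155·9+11880→22275
@13  (13,7):627396·7+1323652→5715424, (13,8):159027·8+627396→1899612, (13,9):22275·9+159027→359502
@14  (14,8):1899612·8+5715424→20912320, (14,9):359502·9+1899612→5135130
Read S(14,8) = 20912320, S(14,9) = 5135130.

20912320, 5135130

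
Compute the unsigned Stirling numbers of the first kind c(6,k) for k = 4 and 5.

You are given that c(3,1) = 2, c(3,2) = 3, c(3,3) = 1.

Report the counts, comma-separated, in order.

85, 15

row 4: T[4][2]=3·3+2=11  T[4][3]=3·1+3=6  T[4][4]=3·0+1=1
row 5: T[5][3]=4·6+11=35  T[5][4]=4·1+6=10  T[5][5]=4·0+1=1
row 6: T[6][4]=5·10+35=85  T[6][5]=5·1+10=15
Read c(6,4) = 85, c(6,5) = 15.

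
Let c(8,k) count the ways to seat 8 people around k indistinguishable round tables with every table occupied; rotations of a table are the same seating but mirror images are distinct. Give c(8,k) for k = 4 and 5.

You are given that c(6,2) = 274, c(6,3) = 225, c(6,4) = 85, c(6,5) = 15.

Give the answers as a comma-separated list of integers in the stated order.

r7: T_7,3=6×225+274=1624; T_7,4=6×85+225=735; T_7,5=6×15+85=175
r8: T_8,4=7×735+1624=6769; T_8,5=7×175+735=1960
Read c(8,4) = 6769, c(8,5) = 1960.

6769, 1960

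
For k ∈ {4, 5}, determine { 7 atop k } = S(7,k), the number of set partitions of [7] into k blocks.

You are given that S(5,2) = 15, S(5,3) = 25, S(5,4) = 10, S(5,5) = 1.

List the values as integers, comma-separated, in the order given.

r6: T_6,3=3×25+15=90; T_6,4=4×10+25=65; T_6,5=5×1+10=15
r7: T_7,4=4×65+90=350; T_7,5=5×15+65=140
Read S(7,4) = 350, S(7,5) = 140.

350, 140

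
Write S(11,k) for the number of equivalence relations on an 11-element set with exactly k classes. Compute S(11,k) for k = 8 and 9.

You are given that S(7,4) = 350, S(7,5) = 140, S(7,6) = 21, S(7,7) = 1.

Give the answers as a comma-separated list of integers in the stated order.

i=8: T(8,5)=350+5·140=1050 | T(8,6)=140+6·21=266 | T(8,7)=21+7·1=28 | T(8,8)=1+8·0=1
i=9: T(9,6)=1050+6·266=2646 | T(9,7)=266+7·28=462 | T(9,8)=28+8·1=36 | T(9,9)=1+9·0=1
i=10: T(10,7)=2646+7·462=5880 | T(10,8)=462+8·36=750 | T(10,9)=36+9·1=45
i=11: T(11,8)=5880+8·750=11880 | T(11,9)=750+9·45=1155
Read S(11,8) = 11880, S(11,9) = 1155.

11880, 1155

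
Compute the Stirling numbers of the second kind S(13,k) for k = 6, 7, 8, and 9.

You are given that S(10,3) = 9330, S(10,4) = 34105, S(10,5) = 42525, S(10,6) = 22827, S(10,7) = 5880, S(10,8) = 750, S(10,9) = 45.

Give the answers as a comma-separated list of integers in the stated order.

@11  (11,4):34105·4+9330→145750, (11,5):42525·5+34105→246730, (11,6):22827·6+42525→179487, (11,7):5880·7+22827→63987, (11,8):750·8+5880→11880, (11,9):45·9+750→1155
@12  (12,5):246730·5+145750→1379400, (12,6):179487·6+246730→1323652, (12,7):63987·7+179487→627396, (12,8):11880·8+63987→159027, (12,9):1155·9+11880→22275
@13  (13,6):1323652·6+1379400→9321312, (13,7):627396·7+1323652→5715424, (13,8):159027·8+627396→1899612, (13,9):22275·9+159027→359502
Read S(13,6) = 9321312, S(13,7) = 5715424, S(13,8) = 1899612, S(13,9) = 359502.

9321312, 5715424, 1899612, 359502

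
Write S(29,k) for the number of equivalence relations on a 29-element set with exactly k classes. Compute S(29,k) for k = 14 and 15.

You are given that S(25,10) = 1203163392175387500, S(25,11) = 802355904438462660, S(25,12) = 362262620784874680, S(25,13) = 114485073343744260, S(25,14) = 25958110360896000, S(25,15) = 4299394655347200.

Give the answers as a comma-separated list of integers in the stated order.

[26] T[26,11]:11*802355904438462660+1203163392175387500=10029078340998476760 · T[26,12]:12*362262620784874680+802355904438462660=5149507353856958820 · T[26,13]:13*114485073343744260+362262620784874680=1850568574253550060 · T[26,14]:14*25958110360896000+114485073343744260=477898618396288260 · T[26,15]:15*4299394655347200+25958110360896000=90449030191104000
[27] T[27,12]:12*5149507353856958820+10029078340998476760=71823166587281982600 · T[27,13]:13*1850568574253550060+5149507353856958820=29206898819153109600 · T[27,14]:14*477898618396288260+1850568574253550060=8541149231801585700 · T[27,15]:15*90449030191104000+477898618396288260=1834634071262848260
[28] T[28,13]:13*29206898819153109600+71823166587281982600=451512851236272407400 · T[28,14]:14*8541149231801585700+29206898819153109600=148782988064375309400 · T[28,15]:15*1834634071262848260+8541149231801585700=36060660300744309600
[29] T[29,14]:14*148782988064375309400+451512851236272407400=2534474684137526739000 · T[29,15]:15*36060660300744309600+148782988064375309400=689692892575539953400
Read S(29,14) = 2534474684137526739000, S(29,15) = 689692892575539953400.

2534474684137526739000, 689692892575539953400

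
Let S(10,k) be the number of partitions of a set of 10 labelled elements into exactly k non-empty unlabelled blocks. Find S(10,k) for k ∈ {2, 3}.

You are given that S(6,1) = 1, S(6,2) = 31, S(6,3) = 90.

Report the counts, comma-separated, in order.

511, 9330

i=7: T(7,1)=0+1·1=1 | T(7,2)=1+2·31=63 | T(7,3)=31+3·90=301
i=8: T(8,1)=0+1·1=1 | T(8,2)=1+2·63=127 | T(8,3)=63+3·301=966
i=9: T(9,1)=0+1·1=1 | T(9,2)=1+2·127=255 | T(9,3)=127+3·966=3025
i=10: T(10,2)=1+2·255=511 | T(10,3)=255+3·3025=9330
Read S(10,2) = 511, S(10,3) = 9330.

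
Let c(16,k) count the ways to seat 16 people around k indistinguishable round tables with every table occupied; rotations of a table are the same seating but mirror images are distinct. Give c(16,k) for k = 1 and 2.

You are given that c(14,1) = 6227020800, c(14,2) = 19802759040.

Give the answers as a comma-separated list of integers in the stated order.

1307674368000, 4339163001600

@15  (15,1):6227020800·14+0→87178291200, (15,2):19802759040·14+6227020800→283465647360
@16  (16,1):87178291200·15+0→1307674368000, (16,2):283465647360·15+87178291200→4339163001600
Read c(16,1) = 1307674368000, c(16,2) = 4339163001600.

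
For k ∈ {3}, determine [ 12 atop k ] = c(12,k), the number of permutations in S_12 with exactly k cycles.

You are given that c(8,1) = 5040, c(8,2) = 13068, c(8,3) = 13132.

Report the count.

row 9: T[9][1]=8·5040+0=40320  T[9][2]=8·13068+5040=109584  T[9][3]=8·13132+13068=118124
row 10: T[10][1]=9·40320+0=362880  T[10][2]=9·109584+40320=1026576  T[10][3]=9·118124+109584=1172700
row 11: T[11][2]=10·1026576+362880=10628640  T[11][3]=10·1172700+1026576=12753576
row 12: T[12][3]=11·12753576+10628640=150917976
Read c(12,3) = 150917976.

150917976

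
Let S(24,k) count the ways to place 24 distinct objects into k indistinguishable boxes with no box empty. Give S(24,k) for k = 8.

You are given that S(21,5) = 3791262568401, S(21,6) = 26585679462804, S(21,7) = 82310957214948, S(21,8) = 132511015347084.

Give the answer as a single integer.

82318282158320505

@22  (22,6):26585679462804·6+3791262568401→163305339345225, (22,7):82310957214948·7+26585679462804→602762379967440, (22,8):132511015347084·8+82310957214948→1142399079991620
@23  (23,7):602762379967440·7+163305339345225→4382641999117305, (23,8):1142399079991620·8+602762379967440→9741955019900400
@24  (24,8):9741955019900400·8+4382641999117305→82318282158320505
Read S(24,8) = 82318282158320505.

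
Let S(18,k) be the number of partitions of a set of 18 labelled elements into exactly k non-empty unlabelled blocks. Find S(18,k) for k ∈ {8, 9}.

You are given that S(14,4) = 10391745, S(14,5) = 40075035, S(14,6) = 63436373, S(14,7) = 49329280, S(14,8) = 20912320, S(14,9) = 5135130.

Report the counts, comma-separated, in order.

[15] T[15,5]:5*40075035+10391745=210766920 · T[15,6]:6*63436373+40075035=420693273 · T[15,7]:7*49329280+63436373=408741333 · T[15,8]:8*20912320+49329280=216627840 · T[15,9]:9*5135130+20912320=67128490
[16] T[16,6]:6*420693273+210766920=2734926558 · T[16,7]:7*408741333+420693273=3281882604 · T[16,8]:8*216627840+408741333=2141764053 · T[16,9]:9*67128490+216627840=820784250
[17] T[17,7]:7*3281882604+2734926558=25708104786 · T[17,8]:8*2141764053+3281882604=20415995028 · T[17,9]:9*820784250+2141764053=9528822303
[18] T[18,8]:8*20415995028+25708104786=189036065010 · T[18,9]:9*9528822303+20415995028=106175395755
Read S(18,8) = 189036065010, S(18,9) = 106175395755.

189036065010, 106175395755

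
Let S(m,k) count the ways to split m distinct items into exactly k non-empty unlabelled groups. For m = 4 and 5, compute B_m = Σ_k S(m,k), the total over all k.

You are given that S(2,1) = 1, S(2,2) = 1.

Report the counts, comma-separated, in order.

@3  (3,1):1·1+0→1, (3,2):1·2+1→3, (3,3):0·3+1→1
@4  (4,1):1·1+0→1, (4,2):3·2+1→7, (4,3):1·3+3→6, (4,4):0·4+1→1
@5  (5,1):1·1+0→1, (5,2):7·2+1→15, (5,3):6·3+7→25, (5,4):1·4+6→10, (5,5):0·5+1→1
B_4 = ΣS(4,k) = 1+7+6+1 = 15
B_5 = ΣS(5,k) = 1+15+25+10+1 = 52

15, 52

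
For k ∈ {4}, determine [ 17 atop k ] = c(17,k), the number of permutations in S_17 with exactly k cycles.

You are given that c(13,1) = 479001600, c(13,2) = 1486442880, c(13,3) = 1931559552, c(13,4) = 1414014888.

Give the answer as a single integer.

87077748875904

r14: T_14,1=13×479001600+0=6227020800; T_14,2=13×1486442880+479001600=19802759040; T_14,3=13×1931559552+1486442880=26596717056; T_14,4=13×1414014888+1931559552=20313753096
r15: T_15,2=14×19802759040+6227020800=283465647360; T_15,3=14×26596717056+19802759040=392156797824; T_15,4=14×20313753096+26596717056=310989260400
r16: T_16,3=15×392156797824+283465647360=6165817614720; T_16,4=15×310989260400+392156797824=5056995703824
r17: T_17,4=16×5056995703824+6165817614720=87077748875904
Read c(17,4) = 87077748875904.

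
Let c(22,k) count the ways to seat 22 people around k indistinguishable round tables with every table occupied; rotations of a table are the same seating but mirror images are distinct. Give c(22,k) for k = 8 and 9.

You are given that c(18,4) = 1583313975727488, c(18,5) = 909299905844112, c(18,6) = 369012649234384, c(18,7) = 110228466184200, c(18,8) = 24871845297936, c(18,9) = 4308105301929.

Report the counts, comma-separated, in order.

7744654310169576800, 1634980697246583456

[19] T[19,5]:18*909299905844112+1583313975727488=17950712280921504 · T[19,6]:18*369012649234384+909299905844112=7551527592063024 · T[19,7]:18*110228466184200+369012649234384=2353125040549984 · T[19,8]:18*24871845297936+110228466184200=557921681547048 · T[19,9]:18*4308105301929+24871845297936=102417740732658
[20] T[20,6]:19*7551527592063024+17950712280921504=161429736530118960 · T[20,7]:19*2353125040549984+7551527592063024=52260903362512720 · T[20,8]:19*557921681547048+2353125040549984=12953636989943896 · T[20,9]:19*102417740732658+557921681547048=2503858755467550
[21] T[21,7]:20*52260903362512720+161429736530118960=1206647803780373360 · T[21,8]:20*12953636989943896+52260903362512720=311333643161390640 · T[21,9]:20*2503858755467550+12953636989943896=63030812099294896
[22] T[22,8]:21*311333643161390640+1206647803780373360=7744654310169576800 · T[22,9]:21*63030812099294896+311333643161390640=1634980697246583456
Read c(22,8) = 7744654310169576800, c(22,9) = 1634980697246583456.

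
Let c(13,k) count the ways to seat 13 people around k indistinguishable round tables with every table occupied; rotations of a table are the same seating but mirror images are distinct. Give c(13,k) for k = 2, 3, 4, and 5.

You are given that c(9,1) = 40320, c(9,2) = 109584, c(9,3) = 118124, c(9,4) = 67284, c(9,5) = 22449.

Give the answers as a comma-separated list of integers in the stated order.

1486442880, 1931559552, 1414014888, 657206836

row 10: T[10][1]=9·40320+0=362880  T[10][2]=9·109584+40320=1026576  T[10][3]=9·118124+109584=1172700  T[10][4]=9·67284+118124=723680  T[10][5]=9·22449+67284=269325
row 11: T[11][1]=10·362880+0=3628800  T[11][2]=10·1026576+362880=10628640  T[11][3]=10·1172700+1026576=12753576  T[11][4]=10·723680+1172700=8409500  T[11][5]=10·269325+723680=3416930
row 12: T[12][1]=11·3628800+0=39916800  T[12][2]=11·10628640+3628800=120543840  T[12][3]=11·12753576+10628640=150917976  T[12][4]=11·8409500+12753576=105258076  T[12][5]=11·3416930+8409500=45995730
row 13: T[13][2]=12·120543840+39916800=1486442880  T[13][3]=12·150917976+120543840=1931559552  T[13][4]=12·105258076+150917976=1414014888  T[13][5]=12·45995730+105258076=657206836
Read c(13,2) = 1486442880, c(13,3) = 1931559552, c(13,4) = 1414014888, c(13,5) = 657206836.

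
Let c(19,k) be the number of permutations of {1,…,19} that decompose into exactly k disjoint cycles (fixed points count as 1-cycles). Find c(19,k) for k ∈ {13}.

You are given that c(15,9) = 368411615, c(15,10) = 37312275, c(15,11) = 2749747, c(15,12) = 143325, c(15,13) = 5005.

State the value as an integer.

i=16: T(16,10)=368411615+15·37312275=928095740 | T(16,11)=37312275+15·2749747=78558480 | T(16,12)=2749747+15·143325=4899622 | T(16,13)=143325+15·5005=218400
i=17: T(17,11)=928095740+16·78558480=2185031420 | T(17,12)=78558480+16·4899622=156952432 | T(17,13)=4899622+16·218400=8394022
i=18: T(18,12)=2185031420+17·156952432=4853222764 | T(18,13)=156952432+17·8394022=299650806
i=19: T(19,13)=4853222764+18·299650806=10246937272
Read c(19,13) = 10246937272.

10246937272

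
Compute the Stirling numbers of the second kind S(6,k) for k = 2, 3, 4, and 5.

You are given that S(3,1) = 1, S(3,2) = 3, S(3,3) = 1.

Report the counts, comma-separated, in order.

31, 90, 65, 15

i=4: T(4,1)=0+1·1=1 | T(4,2)=1+2·3=7 | T(4,3)=3+3·1=6 | T(4,4)=1+4·0=1
i=5: T(5,1)=0+1·1=1 | T(5,2)=1+2·7=15 | T(5,3)=7+3·6=25 | T(5,4)=6+4·1=10 | T(5,5)=1+5·0=1
i=6: T(6,2)=1+2·15=31 | T(6,3)=15+3·25=90 | T(6,4)=25+4·10=65 | T(6,5)=10+5·1=15
Read S(6,2) = 31, S(6,3) = 90, S(6,4) = 65, S(6,5) = 15.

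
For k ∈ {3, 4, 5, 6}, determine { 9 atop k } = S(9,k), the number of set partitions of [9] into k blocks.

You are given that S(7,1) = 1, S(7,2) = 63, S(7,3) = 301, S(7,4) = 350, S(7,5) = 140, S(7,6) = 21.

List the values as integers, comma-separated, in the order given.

3025, 7770, 6951, 2646

[8] T[8,2]:2*63+1=127 · T[8,3]:3*301+63=966 · T[8,4]:4*350+301=1701 · T[8,5]:5*140+350=1050 · T[8,6]:6*21+140=266
[9] T[9,3]:3*966+127=3025 · T[9,4]:4*1701+966=7770 · T[9,5]:5*1050+1701=6951 · T[9,6]:6*266+1050=2646
Read S(9,3) = 3025, S(9,4) = 7770, S(9,5) = 6951, S(9,6) = 2646.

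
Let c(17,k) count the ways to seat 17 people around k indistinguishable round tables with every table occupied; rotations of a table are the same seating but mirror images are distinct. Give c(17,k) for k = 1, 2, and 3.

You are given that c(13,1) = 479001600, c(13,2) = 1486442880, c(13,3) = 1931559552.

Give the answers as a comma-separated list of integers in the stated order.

@14  (14,1):479001600·13+0→6227020800, (14,2):1486442880·13+479001600→19802759040, (14,3):1931559552·13+1486442880→26596717056
@15  (15,1):6227020800·14+0→87178291200, (15,2):19802759040·14+6227020800→283465647360, (15,3):26596717056·14+19802759040→392156797824
@16  (16,1):87178291200·15+0→1307674368000, (16,2):283465647360·15+87178291200→4339163001600, (16,3):392156797824·15+283465647360→6165817614720
@17  (17,1):1307674368000·16+0→20922789888000, (17,2):4339163001600·16+1307674368000→70734282393600, (17,3):6165817614720·16+4339163001600→102992244837120
Read c(17,1) = 20922789888000, c(17,2) = 70734282393600, c(17,3) = 102992244837120.

20922789888000, 70734282393600, 102992244837120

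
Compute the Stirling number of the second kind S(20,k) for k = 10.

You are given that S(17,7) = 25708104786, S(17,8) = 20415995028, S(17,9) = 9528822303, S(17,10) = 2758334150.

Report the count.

r18: T_18,8=8×20415995028+25708104786=189036065010; T_18,9=9×9528822303+20415995028=106175395755; T_18,10=10×2758334150+9528822303=37112163803
r19: T_19,9=9×106175395755+189036065010=1144614626805; T_19,10=10×37112163803+106175395755=477297033785
r20: T_20,10=10×477297033785+1144614626805=5917584964655
Read S(20,10) = 5917584964655.

5917584964655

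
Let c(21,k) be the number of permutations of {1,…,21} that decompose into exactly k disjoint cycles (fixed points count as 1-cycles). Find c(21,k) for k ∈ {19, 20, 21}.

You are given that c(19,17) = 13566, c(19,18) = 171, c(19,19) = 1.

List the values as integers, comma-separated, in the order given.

[20] T[20,18]:19*171+13566=16815 · T[20,19]:19*1+171=190 · T[20,20]:19*0+1=1
[21] T[21,19]:20*190+16815=20615 · T[21,20]:20*1+190=210 · T[21,21]:20*0+1=1
Read c(21,19) = 20615, c(21,20) = 210, c(21,21) = 1.

20615, 210, 1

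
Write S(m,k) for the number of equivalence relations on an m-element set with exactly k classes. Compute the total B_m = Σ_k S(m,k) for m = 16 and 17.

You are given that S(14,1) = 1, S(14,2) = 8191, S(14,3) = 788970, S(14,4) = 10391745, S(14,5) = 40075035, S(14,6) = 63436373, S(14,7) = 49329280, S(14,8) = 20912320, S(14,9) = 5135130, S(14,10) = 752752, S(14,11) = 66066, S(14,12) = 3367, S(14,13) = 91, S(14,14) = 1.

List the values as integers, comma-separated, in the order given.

10480142147, 82864869804

r15: T_15,1=1×1+0=1; T_15,2=2×8191+1=16383; T_15,3=3×788970+8191=2375101; T_15,4=4×10391745+788970=42355950; T_15,5=5×40075035+10391745=210766920; T_15,6=6×63436373+40075035=420693273; T_15,7=7×49329280+63436373=408741333; T_15,8=8×20912320+49329280=216627840; T_15,9=9×5135130+20912320=67128490; T_15,10=10×752752+5135130=12662650; T_15,11=11×66066+752752=1479478; T_15,12=12×3367+66066=106470; T_15,13=13×91+3367=4550; T_15,14=14×1+91=105; T_15,15=15×0+1=1
r16: T_16,1=1×1+0=1; T_16,2=2×16383+1=32767; T_16,3=3×2375101+16383=7141686; T_16,4=4×42355950+2375101=171798901; T_16,5=5×210766920+42355950=1096190550; T_16,6=6×420693273+210766920=2734926558; T_16,7=7×408741333+420693273=3281882604; T_16,8=8×216627840+408741333=2141764053; T_16,9=9×67128490+216627840=820784250; T_16,10=10×12662650+67128490=193754990; T_16,11=11×1479478+12662650=28936908; T_16,12=12×106470+1479478=2757118; T_16,13=13×4550+106470=165620; T_16,14=14×105+4550=6020; T_16,15=15×1+105=120; T_16,16=16×0+1=1
r17: T_17,1=1×1+0=1; T_17,2=2×32767+1=65535; T_17,3=3×7141686+32767=21457825; T_17,4=4×171798901+7141686=694337290; T_17,5=5×1096190550+171798901=5652751651; T_17,6=6×2734926558+1096190550=17505749898; T_17,7=7×3281882604+2734926558=25708104786; T_17,8=8×2141764053+3281882604=20415995028; T_17,9=9×820784250+2141764053=9528822303; T_17,10=10×193754990+820784250=2758334150; T_17,11=11×28936908+193754990=512060978; T_17,12=12×2757118+28936908=62022324; T_17,13=13×165620+2757118=4910178; T_17,14=14×6020+165620=249900; T_17,15=15×120+6020=7820; T_17,16=16×1+120=136; T_17,17=17×0+1=1
B_16 = ΣS(16,k) = 1+32767+7141686+171798901+1096190550+2734926558+3281882604+2141764053+820784250+193754990+28936908+2757118+165620+6020+120+1 = 10480142147
B_17 = ΣS(17,k) = 1+65535+21457825+694337290+5652751651+17505749898+25708104786+20415995028+9528822303+2758334150+512060978+62022324+4910178+249900+7820+136+1 = 82864869804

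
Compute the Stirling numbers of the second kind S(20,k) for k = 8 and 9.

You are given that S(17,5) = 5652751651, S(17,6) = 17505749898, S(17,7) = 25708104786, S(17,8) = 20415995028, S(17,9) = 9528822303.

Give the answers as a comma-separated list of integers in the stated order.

r18: T_18,6=6×17505749898+5652751651=110687251039; T_18,7=7×25708104786+17505749898=197462483400; T_18,8=8×20415995028+25708104786=189036065010; T_18,9=9×9528822303+20415995028=106175395755
r19: T_19,7=7×197462483400+110687251039=1492924634839; T_19,8=8×189036065010+197462483400=1709751003480; T_19,9=9×106175395755+189036065010=1144614626805
r20: T_20,8=8×1709751003480+1492924634839=15170932662679; T_20,9=9×1144614626805+1709751003480=12011282644725
Read S(20,8) = 15170932662679, S(20,9) = 12011282644725.

15170932662679, 12011282644725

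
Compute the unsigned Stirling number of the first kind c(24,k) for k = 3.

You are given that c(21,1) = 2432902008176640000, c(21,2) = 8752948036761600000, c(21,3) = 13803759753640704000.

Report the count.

159539850276066860544000

r22: T_22,1=21×2432902008176640000+0=51090942171709440000; T_22,2=21×8752948036761600000+2432902008176640000=186244810780170240000; T_22,3=21×13803759753640704000+8752948036761600000=298631902863216384000
r23: T_23,2=22×186244810780170240000+51090942171709440000=4148476779335454720000; T_23,3=22×298631902863216384000+186244810780170240000=6756146673770930688000
r24: T_24,3=23×6756146673770930688000+4148476779335454720000=159539850276066860544000
Read c(24,3) = 159539850276066860544000.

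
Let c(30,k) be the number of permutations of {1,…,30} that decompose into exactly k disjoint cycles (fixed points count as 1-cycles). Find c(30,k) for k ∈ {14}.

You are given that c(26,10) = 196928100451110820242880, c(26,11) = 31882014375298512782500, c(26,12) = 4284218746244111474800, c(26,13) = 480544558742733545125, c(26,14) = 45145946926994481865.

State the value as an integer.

@27  (27,11):31882014375298512782500·26+196928100451110820242880→1025860474208872152587880, (27,12):4284218746244111474800·26+31882014375298512782500→143271701777645411127300, (27,13):480544558742733545125·26+4284218746244111474800→16778377273555183648050, (27,14):45145946926994481865·26+480544558742733545125→1654339178844590073615
@28  (28,12):143271701777645411127300·27+1025860474208872152587880→4894196422205298253024980, (28,13):16778377273555183648050·27+143271701777645411127300→596287888163635369624650, (28,14):1654339178844590073615·27+16778377273555183648050→61445535102359115635655
@29  (29,13):596287888163635369624650·28+4894196422205298253024980→21590257290787088602515180, (29,14):61445535102359115635655·28+596287888163635369624650→2316762871029690607422990
@30  (30,14):2316762871029690607422990·29+21590257290787088602515180→88776380550648116217781890
Read c(30,14) = 88776380550648116217781890.

88776380550648116217781890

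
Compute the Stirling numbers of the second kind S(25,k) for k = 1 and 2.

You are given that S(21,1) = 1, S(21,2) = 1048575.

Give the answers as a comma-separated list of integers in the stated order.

1, 16777215

r22: T_22,1=1×1+0=1; T_22,2=2×1048575+1=2097151
r23: T_23,1=1×1+0=1; T_23,2=2×2097151+1=4194303
r24: T_24,1=1×1+0=1; T_24,2=2×4194303+1=8388607
r25: T_25,1=1×1+0=1; T_25,2=2×8388607+1=16777215
Read S(25,1) = 1, S(25,2) = 16777215.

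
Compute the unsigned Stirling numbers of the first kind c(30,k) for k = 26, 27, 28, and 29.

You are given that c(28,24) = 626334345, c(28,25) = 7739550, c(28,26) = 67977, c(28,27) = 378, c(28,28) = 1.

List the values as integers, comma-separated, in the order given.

1122686019, 11921175, 90335, 435

@29  (29,25):7739550·28+626334345→843041745, (29,26):67977·28+7739550→9642906, (29,27):378·28+67977→78561, (29,28):1·28+378→406, (29,29):0·28+1→1
@30  (30,26):9642906·29+843041745→1122686019, (30,27):78561·29+9642906→11921175, (30,28):406·29+78561→90335, (30,29):1·29+406→435
Read c(30,26) = 1122686019, c(30,27) = 11921175, c(30,28) = 90335, c(30,29) = 435.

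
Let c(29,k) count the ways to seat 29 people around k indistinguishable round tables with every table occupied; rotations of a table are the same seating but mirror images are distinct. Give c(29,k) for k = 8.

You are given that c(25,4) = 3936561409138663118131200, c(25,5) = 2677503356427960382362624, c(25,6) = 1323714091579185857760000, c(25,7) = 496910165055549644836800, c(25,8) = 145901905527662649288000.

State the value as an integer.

row 26: T[26][5]=25·2677503356427960382362624+3936561409138663118131200=70874145319837672677196800  T[26][6]=25·1323714091579185857760000+2677503356427960382362624=35770355645907606826362624  T[26][7]=25·496910165055549644836800+1323714091579185857760000=13746468217967926978680000  T[26][8]=25·145901905527662649288000+496910165055549644836800=4144457803247115877036800
row 27: T[27][6]=26·35770355645907606826362624+70874145319837672677196800=1000903392113435450162625024  T[27][7]=26·13746468217967926978680000+35770355645907606826362624=393178529313073708272042624  T[27][8]=26·4144457803247115877036800+13746468217967926978680000=121502371102392939781636800
row 28: T[28][7]=27·393178529313073708272042624+1000903392113435450162625024=11616723683566425573507775872  T[28][8]=27·121502371102392939781636800+393178529313073708272042624=3673742549077683082376236224
row 29: T[29][8]=28·3673742549077683082376236224+11616723683566425573507775872=114481515057741551880042390144
Read c(29,8) = 114481515057741551880042390144.

114481515057741551880042390144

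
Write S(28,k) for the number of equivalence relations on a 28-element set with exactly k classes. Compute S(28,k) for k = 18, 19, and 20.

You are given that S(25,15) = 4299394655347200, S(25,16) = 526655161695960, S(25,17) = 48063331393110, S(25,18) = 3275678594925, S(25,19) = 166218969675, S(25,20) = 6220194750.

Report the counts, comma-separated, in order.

94432767017711850, 7626292886912700, 474194413703010

row 26: T[26][16]=16·526655161695960+4299394655347200=12725877242482560  T[26][17]=17·48063331393110+526655161695960=1343731795378830  T[26][18]=18·3275678594925+48063331393110=107025546101760  T[26][19]=19·166218969675+3275678594925=6433839018750  T[26][20]=20·6220194750+166218969675=290622864675
row 27: T[27][17]=17·1343731795378830+12725877242482560=35569317763922670  T[27][18]=18·107025546101760+1343731795378830=3270191625210510  T[27][19]=19·6433839018750+107025546101760=229268487458010  T[27][20]=20·290622864675+6433839018750=12246296312250
row 28: T[28][18]=18·3270191625210510+35569317763922670=94432767017711850  T[28][19]=19·229268487458010+3270191625210510=7626292886912700  T[28][20]=20·12246296312250+229268487458010=474194413703010
Read S(28,18) = 94432767017711850, S(28,19) = 7626292886912700, S(28,20) = 474194413703010.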